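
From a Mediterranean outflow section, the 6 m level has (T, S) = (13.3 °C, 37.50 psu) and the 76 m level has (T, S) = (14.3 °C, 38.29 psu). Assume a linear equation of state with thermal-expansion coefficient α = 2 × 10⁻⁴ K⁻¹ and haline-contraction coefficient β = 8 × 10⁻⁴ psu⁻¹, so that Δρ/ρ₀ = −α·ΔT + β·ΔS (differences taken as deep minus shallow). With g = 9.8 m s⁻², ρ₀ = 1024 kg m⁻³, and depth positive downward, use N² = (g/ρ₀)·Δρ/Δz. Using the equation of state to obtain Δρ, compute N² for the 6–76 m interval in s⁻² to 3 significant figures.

6.05 × 10⁻⁵ s⁻²

ΔT = +1.0 K, ΔS = +0.79 psu (deep − shallow).
Δρ/ρ₀ = −αΔT + βΔS = -2.00 × 10⁻⁴ + 6.32 × 10⁻⁴ = 4.32 × 10⁻⁴, so Δρ ≈ 0.4424 kg m⁻³.
N² = (g/ρ₀)·Δρ/Δz = g·(Δρ/ρ₀)/Δz = 9.8 × 4.32 × 10⁻⁴ / 70 = 6.0480 × 10⁻⁵ s⁻² ≈ 6.05 × 10⁻⁵ s⁻².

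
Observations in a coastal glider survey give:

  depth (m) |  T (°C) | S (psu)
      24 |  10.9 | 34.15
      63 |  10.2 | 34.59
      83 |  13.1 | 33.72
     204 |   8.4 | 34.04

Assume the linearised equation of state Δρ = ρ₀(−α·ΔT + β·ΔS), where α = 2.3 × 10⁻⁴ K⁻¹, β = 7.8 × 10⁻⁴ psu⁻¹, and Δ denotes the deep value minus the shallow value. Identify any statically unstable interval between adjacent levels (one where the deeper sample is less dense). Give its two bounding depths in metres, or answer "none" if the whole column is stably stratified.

Evaluate Δρ/ρ₀ = −αΔT + βΔS across each adjacent pair:
  24–63 m: −αΔT+βΔS = −(2.3 × 10⁻⁴)(-0.7)+(7.8 × 10⁻⁴)(+0.44) = 5.0 × 10⁻⁴ → stable
  63–83 m: −αΔT+βΔS = −(2.3 × 10⁻⁴)(+2.9)+(7.8 × 10⁻⁴)(-0.87) = -1.3 × 10⁻³ → UNSTABLE
  83–204 m: −αΔT+βΔS = −(2.3 × 10⁻⁴)(-4.7)+(7.8 × 10⁻⁴)(+0.32) = 1.3 × 10⁻³ → stable
The 63–83 m interval has Δρ < 0: lighter water underlies denser water.

63–83 m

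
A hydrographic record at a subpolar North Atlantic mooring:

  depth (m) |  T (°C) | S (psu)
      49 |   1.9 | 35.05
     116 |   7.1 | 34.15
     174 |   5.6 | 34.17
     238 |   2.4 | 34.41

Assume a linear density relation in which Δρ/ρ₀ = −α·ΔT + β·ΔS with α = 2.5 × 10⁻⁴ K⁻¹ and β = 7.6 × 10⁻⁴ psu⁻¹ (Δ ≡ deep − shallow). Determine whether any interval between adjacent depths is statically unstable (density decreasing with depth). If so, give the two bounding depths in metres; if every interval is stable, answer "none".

Evaluate Δρ/ρ₀ = −αΔT + βΔS across each adjacent pair:
  49–116 m: −αΔT+βΔS = −(2.5 × 10⁻⁴)(+5.2)+(7.6 × 10⁻⁴)(-0.90) = -2.0 × 10⁻³ → UNSTABLE
  116–174 m: −αΔT+βΔS = −(2.5 × 10⁻⁴)(-1.5)+(7.6 × 10⁻⁴)(+0.02) = 3.9 × 10⁻⁴ → stable
  174–238 m: −αΔT+βΔS = −(2.5 × 10⁻⁴)(-3.2)+(7.6 × 10⁻⁴)(+0.24) = 9.8 × 10⁻⁴ → stable
The 49–116 m interval has Δρ < 0: lighter water underlies denser water.

49–116 m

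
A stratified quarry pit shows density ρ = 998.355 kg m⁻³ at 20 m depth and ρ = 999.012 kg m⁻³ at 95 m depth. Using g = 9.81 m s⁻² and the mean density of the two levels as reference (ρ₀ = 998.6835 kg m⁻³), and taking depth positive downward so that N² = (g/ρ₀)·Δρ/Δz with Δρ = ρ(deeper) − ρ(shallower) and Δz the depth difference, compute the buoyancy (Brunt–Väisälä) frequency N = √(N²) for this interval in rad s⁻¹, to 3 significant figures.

Δρ = 999.012 − 998.355 = 0.657 kg m⁻³ over Δz = 95 − 20 = 75 m.
N² = (9.81/998.6835) × (0.657/75) = 8.6049 × 10⁻⁵ s⁻².
N = √(8.6049 × 10⁻⁵) = 9.2763 × 10⁻³ rad s⁻¹ ≈ 9.28 × 10⁻³ rad s⁻¹.
A positive N² confirms static stability across the interval.

9.28 × 10⁻³ rad s⁻¹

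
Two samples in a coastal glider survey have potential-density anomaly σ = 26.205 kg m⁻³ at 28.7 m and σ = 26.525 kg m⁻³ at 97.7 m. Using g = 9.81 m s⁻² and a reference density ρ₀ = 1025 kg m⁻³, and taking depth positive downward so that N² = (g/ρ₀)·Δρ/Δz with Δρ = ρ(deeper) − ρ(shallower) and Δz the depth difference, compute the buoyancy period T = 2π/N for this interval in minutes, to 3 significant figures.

15.7 min

Δρ = 1026.525 − 1026.205 = 0.320 kg m⁻³ over Δz = 97.7 − 28.7 = 69 m.
N² = (9.81/1025) × (0.320/69) = 4.4386 × 10⁻⁵ s⁻².
N = √(4.4386 × 10⁻⁵) = 6.6623 × 10⁻³ rad s⁻¹, so T = 2π/N = 943.10 s = 15.718 min ≈ 15.7 min.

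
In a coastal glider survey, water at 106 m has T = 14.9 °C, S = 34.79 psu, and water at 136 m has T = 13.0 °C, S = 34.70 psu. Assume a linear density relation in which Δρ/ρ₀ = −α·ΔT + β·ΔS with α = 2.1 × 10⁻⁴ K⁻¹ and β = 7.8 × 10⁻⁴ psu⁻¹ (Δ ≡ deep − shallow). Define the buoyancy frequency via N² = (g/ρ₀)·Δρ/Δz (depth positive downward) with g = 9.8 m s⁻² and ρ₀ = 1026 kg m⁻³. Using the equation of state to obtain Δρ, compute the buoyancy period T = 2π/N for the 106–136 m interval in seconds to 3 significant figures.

606 s

ΔT = -1.9 K, ΔS = -0.09 psu (deep − shallow).
Δρ/ρ₀ = −αΔT + βΔS = 3.99 × 10⁻⁴ − 7.02 × 10⁻⁵ = 3.288 × 10⁻⁴, so Δρ ≈ 0.3373 kg m⁻³.
N² = (g/ρ₀)·Δρ/Δz = g·(Δρ/ρ₀)/Δz = 9.8 × 3.288 × 10⁻⁴ / 30 = 1.0741 × 10⁻⁴ s⁻².
N = √(1.0741 × 10⁻⁴) = 0.010364 rad s⁻¹ → T = 2π/N = 606.25 s ≈ 606 s.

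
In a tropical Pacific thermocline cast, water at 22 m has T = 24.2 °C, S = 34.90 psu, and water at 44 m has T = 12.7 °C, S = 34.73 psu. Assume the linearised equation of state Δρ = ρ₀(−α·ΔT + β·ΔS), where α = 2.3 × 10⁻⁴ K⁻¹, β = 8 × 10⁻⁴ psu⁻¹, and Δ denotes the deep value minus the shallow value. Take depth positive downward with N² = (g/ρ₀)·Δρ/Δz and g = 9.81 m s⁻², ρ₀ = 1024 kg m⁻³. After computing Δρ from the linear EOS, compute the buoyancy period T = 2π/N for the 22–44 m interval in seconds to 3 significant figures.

188 s

ΔT = -11.5 K, ΔS = -0.17 psu (deep − shallow).
Δρ/ρ₀ = −αΔT + βΔS = 2.645 × 10⁻³ − 1.36 × 10⁻⁴ = 2.509 × 10⁻³, so Δρ ≈ 2.569 kg m⁻³.
N² = (g/ρ₀)·Δρ/Δz = g·(Δρ/ρ₀)/Δz = 9.81 × 2.509 × 10⁻³ / 22 = 1.1188 × 10⁻³ s⁻².
N = √(1.1188 × 10⁻³) = 0.033448 rad s⁻¹ → T = 2π/N = 187.85 s ≈ 188 s.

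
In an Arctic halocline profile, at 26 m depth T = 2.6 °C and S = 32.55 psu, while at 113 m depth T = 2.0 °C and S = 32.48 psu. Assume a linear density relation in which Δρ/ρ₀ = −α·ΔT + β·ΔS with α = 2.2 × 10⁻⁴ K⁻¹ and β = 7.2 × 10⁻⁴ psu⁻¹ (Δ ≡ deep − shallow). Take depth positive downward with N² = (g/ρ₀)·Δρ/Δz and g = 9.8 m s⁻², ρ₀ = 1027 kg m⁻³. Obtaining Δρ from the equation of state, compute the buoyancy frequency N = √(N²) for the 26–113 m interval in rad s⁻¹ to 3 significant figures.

3.03 × 10⁻³ rad s⁻¹

ΔT = -0.6 K, ΔS = -0.07 psu (deep − shallow).
Δρ/ρ₀ = −αΔT + βΔS = 1.32 × 10⁻⁴ − 5.04 × 10⁻⁵ = 8.16 × 10⁻⁵, so Δρ ≈ 0.08380 kg m⁻³.
N² = (g/ρ₀)·Δρ/Δz = g·(Δρ/ρ₀)/Δz = 9.8 × 8.16 × 10⁻⁵ / 87 = 9.1917 × 10⁻⁶ s⁻².
N = √(9.1917 × 10⁻⁶) = 3.0318 × 10⁻³ rad s⁻¹ ≈ 3.03 × 10⁻³ rad s⁻¹.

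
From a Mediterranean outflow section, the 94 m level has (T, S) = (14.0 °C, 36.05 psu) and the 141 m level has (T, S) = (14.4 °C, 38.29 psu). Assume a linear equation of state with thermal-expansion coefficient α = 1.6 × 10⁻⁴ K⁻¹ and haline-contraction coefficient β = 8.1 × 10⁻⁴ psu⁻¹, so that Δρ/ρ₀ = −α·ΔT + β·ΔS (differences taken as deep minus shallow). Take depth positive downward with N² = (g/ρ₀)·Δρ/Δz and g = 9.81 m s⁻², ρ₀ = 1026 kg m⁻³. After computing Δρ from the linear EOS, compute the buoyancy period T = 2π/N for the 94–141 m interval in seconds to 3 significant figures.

ΔT = +0.4 K, ΔS = +2.24 psu (deep − shallow).
Δρ/ρ₀ = −αΔT + βΔS = -6.40 × 10⁻⁵ + 1.8144 × 10⁻³ = 1.7504 × 10⁻³, so Δρ ≈ 1.796 kg m⁻³.
N² = (g/ρ₀)·Δρ/Δz = g·(Δρ/ρ₀)/Δz = 9.81 × 1.7504 × 10⁻³ / 47 = 3.6535 × 10⁻⁴ s⁻².
N = √(3.6535 × 10⁻⁴) = 0.019114 rad s⁻¹ → T = 2π/N = 328.72 s ≈ 329 s.

329 s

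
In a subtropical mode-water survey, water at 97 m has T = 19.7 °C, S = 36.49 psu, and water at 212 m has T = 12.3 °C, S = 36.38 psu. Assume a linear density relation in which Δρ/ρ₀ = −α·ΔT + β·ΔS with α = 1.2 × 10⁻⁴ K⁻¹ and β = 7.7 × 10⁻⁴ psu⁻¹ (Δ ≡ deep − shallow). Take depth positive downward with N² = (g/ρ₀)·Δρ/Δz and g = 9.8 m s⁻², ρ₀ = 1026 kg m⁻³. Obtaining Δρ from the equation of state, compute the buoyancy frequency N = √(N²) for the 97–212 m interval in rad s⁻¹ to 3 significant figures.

8.27 × 10⁻³ rad s⁻¹

ΔT = -7.4 K, ΔS = -0.11 psu (deep − shallow).
Δρ/ρ₀ = −αΔT + βΔS = 8.88 × 10⁻⁴ − 8.47 × 10⁻⁵ = 8.033 × 10⁻⁴, so Δρ ≈ 0.8242 kg m⁻³.
N² = (g/ρ₀)·Δρ/Δz = g·(Δρ/ρ₀)/Δz = 9.8 × 8.033 × 10⁻⁴ / 115 = 6.8455 × 10⁻⁵ s⁻².
N = √(6.8455 × 10⁻⁵) = 8.2738 × 10⁻³ rad s⁻¹ ≈ 8.27 × 10⁻³ rad s⁻¹.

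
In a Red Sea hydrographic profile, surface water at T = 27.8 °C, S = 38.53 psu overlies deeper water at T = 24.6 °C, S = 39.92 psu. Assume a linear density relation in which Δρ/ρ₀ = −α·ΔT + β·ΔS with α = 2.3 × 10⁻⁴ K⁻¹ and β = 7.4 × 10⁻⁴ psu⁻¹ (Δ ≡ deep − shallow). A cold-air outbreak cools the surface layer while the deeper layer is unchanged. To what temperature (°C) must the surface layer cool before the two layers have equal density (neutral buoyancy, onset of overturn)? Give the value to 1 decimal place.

20.1 °C

Neutral buoyancy requires Δρ = 0, i.e. −α(T_deep − T_surf′) + β(S_deep − S_surf) = 0.
T_surf′ = T_deep − (β/α)·ΔS = 24.6 − (7.4 × 10⁻⁴/2.3 × 10⁻⁴)·(+1.39) = 20.128 °C.
Cooling required: 27.8 − (20.128) = 7.672 °C.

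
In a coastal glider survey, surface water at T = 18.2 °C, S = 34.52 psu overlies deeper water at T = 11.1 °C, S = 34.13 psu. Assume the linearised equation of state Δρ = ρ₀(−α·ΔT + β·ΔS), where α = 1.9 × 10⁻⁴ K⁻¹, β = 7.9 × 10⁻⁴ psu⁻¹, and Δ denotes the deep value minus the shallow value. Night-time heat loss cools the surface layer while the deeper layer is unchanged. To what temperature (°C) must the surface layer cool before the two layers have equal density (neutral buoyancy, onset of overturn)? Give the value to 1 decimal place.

12.7 °C

Neutral buoyancy requires Δρ = 0, i.e. −α(T_deep − T_surf′) + β(S_deep − S_surf) = 0.
T_surf′ = T_deep − (β/α)·ΔS = 11.1 − (7.9 × 10⁻⁴/1.9 × 10⁻⁴)·(-0.39) = 12.722 °C.
Cooling required: 18.2 − (12.722) = 5.478 °C.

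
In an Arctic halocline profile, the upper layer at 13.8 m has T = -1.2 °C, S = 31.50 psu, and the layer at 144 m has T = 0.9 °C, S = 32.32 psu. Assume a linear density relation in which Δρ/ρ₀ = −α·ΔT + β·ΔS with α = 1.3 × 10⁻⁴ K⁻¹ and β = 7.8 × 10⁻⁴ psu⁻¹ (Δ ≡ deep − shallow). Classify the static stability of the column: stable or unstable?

ΔT = 0.9 − -1.2 = +2.1 K and ΔS = 32.32 − 31.50 = +0.82 psu (deep − shallow).
−αΔT = -2.73 × 10⁻⁴; βΔS = 6.396 × 10⁻⁴; sum Δρ/ρ₀ = 3.666 × 10⁻⁴.
Δρ/ρ₀ > 0, so Δρ > 0: deeper water is denser → statically stable.

stable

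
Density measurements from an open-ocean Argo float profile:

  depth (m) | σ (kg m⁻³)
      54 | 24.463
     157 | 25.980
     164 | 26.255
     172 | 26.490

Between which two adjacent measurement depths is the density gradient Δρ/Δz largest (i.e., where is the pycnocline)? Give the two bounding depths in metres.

Compute the density gradient over each adjacent pair:
  54–157 m: Δρ/Δz = 1.517/103 = 0.015 kg m⁻⁴
  157–164 m: Δρ/Δz = 0.275/7 = 0.039 kg m⁻⁴
  164–172 m: Δρ/Δz = 0.235/8 = 0.029 kg m⁻⁴
The largest gradient is in the 157–164 m interval — the pycnocline.

157–164 m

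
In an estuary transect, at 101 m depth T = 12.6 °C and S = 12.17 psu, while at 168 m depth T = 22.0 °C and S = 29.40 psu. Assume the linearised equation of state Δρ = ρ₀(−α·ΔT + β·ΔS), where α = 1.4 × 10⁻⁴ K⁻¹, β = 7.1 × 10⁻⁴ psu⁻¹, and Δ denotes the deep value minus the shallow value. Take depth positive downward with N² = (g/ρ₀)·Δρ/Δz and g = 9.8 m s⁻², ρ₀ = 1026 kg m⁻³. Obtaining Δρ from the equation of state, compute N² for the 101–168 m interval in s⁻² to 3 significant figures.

1.60 × 10⁻³ s⁻²

ΔT = +9.4 K, ΔS = +17.23 psu (deep − shallow).
Δρ/ρ₀ = −αΔT + βΔS = -1.316 × 10⁻³ + 0.0122333 = 0.0109173, so Δρ ≈ 11.20 kg m⁻³.
N² = (g/ρ₀)·Δρ/Δz = g·(Δρ/ρ₀)/Δz = 9.8 × 0.0109173 / 67 = 1.5969 × 10⁻³ s⁻² ≈ 1.60 × 10⁻³ s⁻².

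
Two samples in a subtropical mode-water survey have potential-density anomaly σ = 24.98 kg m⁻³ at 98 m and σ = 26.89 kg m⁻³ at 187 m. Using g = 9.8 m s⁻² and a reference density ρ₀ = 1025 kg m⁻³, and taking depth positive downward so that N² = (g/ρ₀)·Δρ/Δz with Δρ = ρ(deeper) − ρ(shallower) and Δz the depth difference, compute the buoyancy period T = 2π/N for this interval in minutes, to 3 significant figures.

Δρ = 1026.89 − 1024.98 = 1.91 kg m⁻³ over Δz = 187 − 98 = 89 m.
N² = (9.8/1025) × (1.91/89) = 2.0518 × 10⁻⁴ s⁻².
N = √(2.0518 × 10⁻⁴) = 0.014324 rad s⁻¹, so T = 2π/N = 438.65 s = 7.3108 min ≈ 7.31 min.

7.31 min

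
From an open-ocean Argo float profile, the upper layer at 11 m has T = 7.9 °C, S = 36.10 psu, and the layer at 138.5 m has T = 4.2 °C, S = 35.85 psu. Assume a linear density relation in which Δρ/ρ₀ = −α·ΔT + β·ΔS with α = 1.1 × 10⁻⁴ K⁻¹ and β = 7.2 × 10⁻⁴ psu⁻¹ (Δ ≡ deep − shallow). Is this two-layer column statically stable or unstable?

stable

ΔT = 4.2 − 7.9 = -3.7 K and ΔS = 35.85 − 36.10 = -0.25 psu (deep − shallow).
−αΔT = 4.07 × 10⁻⁴; βΔS = -1.80 × 10⁻⁴; sum Δρ/ρ₀ = 2.27 × 10⁻⁴.
Δρ/ρ₀ > 0, so Δρ > 0: deeper water is denser → statically stable.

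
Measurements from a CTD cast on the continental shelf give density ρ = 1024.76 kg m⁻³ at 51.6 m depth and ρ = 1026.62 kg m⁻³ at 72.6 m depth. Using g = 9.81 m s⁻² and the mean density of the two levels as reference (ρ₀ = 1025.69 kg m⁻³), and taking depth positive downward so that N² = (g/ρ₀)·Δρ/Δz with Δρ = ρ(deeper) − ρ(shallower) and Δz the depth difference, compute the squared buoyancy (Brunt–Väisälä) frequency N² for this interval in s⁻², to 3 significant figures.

8.47 × 10⁻⁴ s⁻²

Δρ = 1026.62 − 1024.76 = 1.86 kg m⁻³ over Δz = 72.6 − 51.6 = 21 m.
N² = (9.81/1025.69) × (1.86/21) = 8.4712 × 10⁻⁴ s⁻² ≈ 8.47 × 10⁻⁴ s⁻².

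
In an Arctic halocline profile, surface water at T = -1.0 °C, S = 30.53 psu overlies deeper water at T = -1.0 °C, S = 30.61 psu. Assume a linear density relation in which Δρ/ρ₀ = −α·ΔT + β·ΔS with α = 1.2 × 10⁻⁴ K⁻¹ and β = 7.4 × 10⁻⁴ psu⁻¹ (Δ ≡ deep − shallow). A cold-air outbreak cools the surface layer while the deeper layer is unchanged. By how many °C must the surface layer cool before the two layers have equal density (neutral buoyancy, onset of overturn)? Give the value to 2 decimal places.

Neutral buoyancy requires Δρ = 0, i.e. −α(T_deep − T_surf′) + β(S_deep − S_surf) = 0.
T_surf′ = T_deep − (β/α)·ΔS = -1.0 − (7.4 × 10⁻⁴/1.2 × 10⁻⁴)·(+0.08) = -1.4933 °C.
Cooling required: -1.0 − (-1.4933) = 0.4933 °C.

0.49 °C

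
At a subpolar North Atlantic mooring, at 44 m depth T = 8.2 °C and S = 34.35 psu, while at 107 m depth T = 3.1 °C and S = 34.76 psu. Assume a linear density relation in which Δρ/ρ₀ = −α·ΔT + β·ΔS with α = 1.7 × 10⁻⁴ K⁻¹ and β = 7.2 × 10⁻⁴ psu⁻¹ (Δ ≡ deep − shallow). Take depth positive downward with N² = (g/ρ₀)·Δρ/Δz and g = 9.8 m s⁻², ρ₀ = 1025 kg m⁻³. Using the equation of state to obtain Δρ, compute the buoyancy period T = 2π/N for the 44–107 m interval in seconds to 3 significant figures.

ΔT = -5.1 K, ΔS = +0.41 psu (deep − shallow).
Δρ/ρ₀ = −αΔT + βΔS = 8.67 × 10⁻⁴ + 2.952 × 10⁻⁴ = 1.1622 × 10⁻³, so Δρ ≈ 1.191 kg m⁻³.
N² = (g/ρ₀)·Δρ/Δz = g·(Δρ/ρ₀)/Δz = 9.8 × 1.1622 × 10⁻³ / 63 = 1.8079 × 10⁻⁴ s⁻².
N = √(1.8079 × 10⁻⁴) = 0.013446 rad s⁻¹ → T = 2π/N = 467.29 s ≈ 467 s.

467 s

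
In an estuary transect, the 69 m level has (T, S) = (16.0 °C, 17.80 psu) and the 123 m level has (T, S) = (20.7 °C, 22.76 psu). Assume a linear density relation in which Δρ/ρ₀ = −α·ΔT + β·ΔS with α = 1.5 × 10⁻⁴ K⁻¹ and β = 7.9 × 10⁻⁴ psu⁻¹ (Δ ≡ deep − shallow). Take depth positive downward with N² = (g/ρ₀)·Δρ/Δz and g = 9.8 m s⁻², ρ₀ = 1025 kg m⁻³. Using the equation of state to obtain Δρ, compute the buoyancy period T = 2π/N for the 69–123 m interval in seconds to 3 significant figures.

ΔT = +4.7 K, ΔS = +4.96 psu (deep − shallow).
Δρ/ρ₀ = −αΔT + βΔS = -7.05 × 10⁻⁴ + 3.9184 × 10⁻³ = 3.2134 × 10⁻³, so Δρ ≈ 3.294 kg m⁻³.
N² = (g/ρ₀)·Δρ/Δz = g·(Δρ/ρ₀)/Δz = 9.8 × 3.2134 × 10⁻³ / 54 = 5.8317 × 10⁻⁴ s⁻².
N = √(5.8317 × 10⁻⁴) = 0.024149 rad s⁻¹ → T = 2π/N = 260.18 s ≈ 260 s.

260 s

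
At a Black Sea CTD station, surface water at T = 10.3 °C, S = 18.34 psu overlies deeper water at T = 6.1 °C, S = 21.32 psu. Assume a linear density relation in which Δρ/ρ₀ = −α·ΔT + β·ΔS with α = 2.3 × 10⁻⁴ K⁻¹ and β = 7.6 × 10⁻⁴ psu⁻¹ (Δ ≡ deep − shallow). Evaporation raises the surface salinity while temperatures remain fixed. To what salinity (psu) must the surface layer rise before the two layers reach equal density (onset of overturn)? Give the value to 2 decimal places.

Neutral buoyancy requires −α(T_deep − T_surf) + β(S_deep − S_surf′) = 0.
S_surf′ = S_deep − (α/β)·ΔT = 21.32 − (2.3 × 10⁻⁴/7.6 × 10⁻⁴)·(-4.2) = 22.5911 psu.
Increase required: 22.5911 − 18.34 = 4.2511 psu.

22.59 psu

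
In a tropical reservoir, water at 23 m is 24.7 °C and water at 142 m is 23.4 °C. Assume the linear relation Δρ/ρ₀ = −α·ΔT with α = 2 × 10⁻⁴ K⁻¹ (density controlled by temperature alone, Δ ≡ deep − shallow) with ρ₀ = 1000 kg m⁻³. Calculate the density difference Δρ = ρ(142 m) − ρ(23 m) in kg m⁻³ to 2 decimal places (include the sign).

ΔT = -1.3 K, Δρ/ρ₀ = −αΔT = 2.60 × 10⁻⁴.
Δρ = 1000 × (2.60 × 10⁻⁴) = +0.26 kg m⁻³.
Positive Δρ: denser below, stable.

+0.26 kg m⁻³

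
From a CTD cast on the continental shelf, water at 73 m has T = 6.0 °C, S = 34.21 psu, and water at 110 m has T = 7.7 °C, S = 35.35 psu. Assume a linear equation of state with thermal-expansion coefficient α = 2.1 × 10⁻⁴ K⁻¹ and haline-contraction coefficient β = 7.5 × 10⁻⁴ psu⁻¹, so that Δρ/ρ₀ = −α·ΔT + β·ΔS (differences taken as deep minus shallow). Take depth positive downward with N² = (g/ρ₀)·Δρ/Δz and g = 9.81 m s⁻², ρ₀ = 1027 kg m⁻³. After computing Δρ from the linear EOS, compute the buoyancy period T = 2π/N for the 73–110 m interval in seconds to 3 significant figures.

ΔT = +1.7 K, ΔS = +1.14 psu (deep − shallow).
Δρ/ρ₀ = −αΔT + βΔS = -3.57 × 10⁻⁴ + 8.55 × 10⁻⁴ = 4.98 × 10⁻⁴, so Δρ ≈ 0.5114 kg m⁻³.
N² = (g/ρ₀)·Δρ/Δz = g·(Δρ/ρ₀)/Δz = 9.81 × 4.98 × 10⁻⁴ / 37 = 1.3204 × 10⁻⁴ s⁻².
N = √(1.3204 × 10⁻⁴) = 0.011491 rad s⁻¹ → T = 2π/N = 546.79 s ≈ 547 s.

547 s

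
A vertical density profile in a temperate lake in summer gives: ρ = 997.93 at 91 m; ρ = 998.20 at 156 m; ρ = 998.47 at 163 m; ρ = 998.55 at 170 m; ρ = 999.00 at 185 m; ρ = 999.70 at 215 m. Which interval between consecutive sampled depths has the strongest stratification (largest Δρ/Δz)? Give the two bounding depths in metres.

156–163 m

Compute the density gradient over each adjacent pair:
  91–156 m: Δρ/Δz = 0.27/65 = 4.2 × 10⁻³ kg m⁻⁴
  156–163 m: Δρ/Δz = 0.27/7 = 0.039 kg m⁻⁴
  163–170 m: Δρ/Δz = 0.08/7 = 0.011 kg m⁻⁴
  170–185 m: Δρ/Δz = 0.45/15 = 0.030 kg m⁻⁴
  185–215 m: Δρ/Δz = 0.70/30 = 0.023 kg m⁻⁴
The largest gradient is in the 156–163 m interval — the pycnocline.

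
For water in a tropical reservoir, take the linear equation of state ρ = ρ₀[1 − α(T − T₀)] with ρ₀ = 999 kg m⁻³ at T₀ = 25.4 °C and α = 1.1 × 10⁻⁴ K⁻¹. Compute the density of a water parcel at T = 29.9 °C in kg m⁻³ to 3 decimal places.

998.505 kg m⁻³

T − T₀ = +4.5 K.
Bracket = 1 − α·(+4.5) = 1 + (-4.95 × 10⁻⁴) = 0.9995050.
ρ = 999 × 0.9995050 = 998.505 kg m⁻³.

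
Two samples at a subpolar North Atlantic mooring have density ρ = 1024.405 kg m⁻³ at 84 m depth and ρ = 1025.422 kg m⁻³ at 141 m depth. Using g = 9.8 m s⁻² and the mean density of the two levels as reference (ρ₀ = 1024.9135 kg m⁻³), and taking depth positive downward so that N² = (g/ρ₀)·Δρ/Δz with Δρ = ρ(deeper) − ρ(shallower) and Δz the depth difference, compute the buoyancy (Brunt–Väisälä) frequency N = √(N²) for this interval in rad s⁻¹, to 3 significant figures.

Δρ = 1025.422 − 1024.405 = 1.017 kg m⁻³ over Δz = 141 − 84 = 57 m.
N² = (9.8/1024.9135) × (1.017/57) = 1.7060 × 10⁻⁴ s⁻².
N = √(1.7060 × 10⁻⁴) = 0.013061 rad s⁻¹ ≈ 0.0131 rad s⁻¹.

0.0131 rad s⁻¹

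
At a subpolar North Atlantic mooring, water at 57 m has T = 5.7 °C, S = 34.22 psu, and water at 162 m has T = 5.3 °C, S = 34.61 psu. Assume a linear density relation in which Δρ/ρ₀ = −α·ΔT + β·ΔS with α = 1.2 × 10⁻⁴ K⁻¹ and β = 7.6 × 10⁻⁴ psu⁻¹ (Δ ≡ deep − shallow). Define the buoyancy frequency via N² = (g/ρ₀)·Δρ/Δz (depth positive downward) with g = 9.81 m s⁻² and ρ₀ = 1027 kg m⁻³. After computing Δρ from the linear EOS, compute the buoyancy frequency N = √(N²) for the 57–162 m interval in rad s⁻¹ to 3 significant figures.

ΔT = -0.4 K, ΔS = +0.39 psu (deep − shallow).
Δρ/ρ₀ = −αΔT + βΔS = 4.80 × 10⁻⁵ + 2.964 × 10⁻⁴ = 3.444 × 10⁻⁴, so Δρ ≈ 0.3537 kg m⁻³.
N² = (g/ρ₀)·Δρ/Δz = g·(Δρ/ρ₀)/Δz = 9.81 × 3.444 × 10⁻⁴ / 105 = 3.2177 × 10⁻⁵ s⁻².
N = √(3.2177 × 10⁻⁵) = 5.6725 × 10⁻³ rad s⁻¹ ≈ 5.67 × 10⁻³ rad s⁻¹.

5.67 × 10⁻³ rad s⁻¹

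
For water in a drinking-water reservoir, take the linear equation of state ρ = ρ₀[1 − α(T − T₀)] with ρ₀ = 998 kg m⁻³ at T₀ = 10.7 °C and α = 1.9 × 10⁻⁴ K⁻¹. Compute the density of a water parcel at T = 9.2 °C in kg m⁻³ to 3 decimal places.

998.284 kg m⁻³

T − T₀ = -1.5 K.
Bracket = 1 − α·(-1.5) = 1 + (2.85 × 10⁻⁴) = 1.0002850.
ρ = 998 × 1.0002850 = 998.284 kg m⁻³.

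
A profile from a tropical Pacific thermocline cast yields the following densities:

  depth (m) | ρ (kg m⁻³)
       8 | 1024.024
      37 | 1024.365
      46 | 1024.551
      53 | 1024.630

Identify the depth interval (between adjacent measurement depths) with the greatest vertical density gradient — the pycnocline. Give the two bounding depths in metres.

37–46 m

Compute the density gradient over each adjacent pair:
  8–37 m: Δρ/Δz = 0.341/29 = 0.012 kg m⁻⁴
  37–46 m: Δρ/Δz = 0.186/9 = 0.021 kg m⁻⁴
  46–53 m: Δρ/Δz = 0.079/7 = 0.011 kg m⁻⁴
The largest gradient is in the 37–46 m interval — the pycnocline.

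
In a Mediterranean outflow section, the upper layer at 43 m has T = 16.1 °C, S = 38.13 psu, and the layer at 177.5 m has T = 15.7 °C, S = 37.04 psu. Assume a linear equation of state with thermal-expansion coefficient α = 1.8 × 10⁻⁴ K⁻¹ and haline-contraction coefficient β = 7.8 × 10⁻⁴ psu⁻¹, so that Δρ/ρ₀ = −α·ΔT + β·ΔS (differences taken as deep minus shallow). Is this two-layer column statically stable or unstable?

ΔT = 15.7 − 16.1 = -0.4 K and ΔS = 37.04 − 38.13 = -1.09 psu (deep − shallow).
−αΔT = 7.20 × 10⁻⁵; βΔS = -8.502 × 10⁻⁴; sum Δρ/ρ₀ = -7.782 × 10⁻⁴.
Δρ/ρ₀ < 0, so Δρ < 0: deeper water is lighter → statically unstable; the column would overturn.

unstable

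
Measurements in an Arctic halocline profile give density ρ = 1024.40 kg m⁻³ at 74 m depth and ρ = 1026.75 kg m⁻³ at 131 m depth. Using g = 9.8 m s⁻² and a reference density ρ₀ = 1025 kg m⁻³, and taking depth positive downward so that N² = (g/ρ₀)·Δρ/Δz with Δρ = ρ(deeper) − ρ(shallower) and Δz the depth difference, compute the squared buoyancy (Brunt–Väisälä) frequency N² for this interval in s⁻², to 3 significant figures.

Δρ = 1026.75 − 1024.40 = 2.35 kg m⁻³ over Δz = 131 − 74 = 57 m.
N² = (9.8/1025) × (2.35/57) = 3.9418 × 10⁻⁴ s⁻² ≈ 3.94 × 10⁻⁴ s⁻².
A positive N² confirms static stability across the interval.

3.94 × 10⁻⁴ s⁻²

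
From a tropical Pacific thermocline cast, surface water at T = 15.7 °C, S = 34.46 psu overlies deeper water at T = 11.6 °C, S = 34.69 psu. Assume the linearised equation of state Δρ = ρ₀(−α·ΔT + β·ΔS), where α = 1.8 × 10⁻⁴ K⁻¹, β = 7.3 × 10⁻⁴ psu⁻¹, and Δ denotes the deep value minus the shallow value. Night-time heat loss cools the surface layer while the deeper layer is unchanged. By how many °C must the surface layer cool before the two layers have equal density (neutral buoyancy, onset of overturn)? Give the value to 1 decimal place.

Neutral buoyancy requires Δρ = 0, i.e. −α(T_deep − T_surf′) + β(S_deep − S_surf) = 0.
T_surf′ = T_deep − (β/α)·ΔS = 11.6 − (7.3 × 10⁻⁴/1.8 × 10⁻⁴)·(+0.23) = 10.667 °C.
Cooling required: 15.7 − (10.667) = 5.033 °C.

5.0 °C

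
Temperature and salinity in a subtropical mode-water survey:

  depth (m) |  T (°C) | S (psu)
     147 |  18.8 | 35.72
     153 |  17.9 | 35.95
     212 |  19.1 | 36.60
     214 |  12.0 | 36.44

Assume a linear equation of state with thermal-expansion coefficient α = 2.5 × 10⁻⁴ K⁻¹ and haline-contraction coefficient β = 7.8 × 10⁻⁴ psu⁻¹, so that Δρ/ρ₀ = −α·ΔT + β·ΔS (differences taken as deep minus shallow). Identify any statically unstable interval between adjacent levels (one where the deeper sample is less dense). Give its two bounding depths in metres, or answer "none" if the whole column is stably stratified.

none

Evaluate Δρ/ρ₀ = −αΔT + βΔS across each adjacent pair:
  147–153 m: −αΔT+βΔS = −(2.5 × 10⁻⁴)(-0.9)+(7.8 × 10⁻⁴)(+0.23) = 4.0 × 10⁻⁴ → stable
  153–212 m: −αΔT+βΔS = −(2.5 × 10⁻⁴)(+1.2)+(7.8 × 10⁻⁴)(+0.65) = 2.1 × 10⁻⁴ → stable
  212–214 m: −αΔT+βΔS = −(2.5 × 10⁻⁴)(-7.1)+(7.8 × 10⁻⁴)(-0.16) = 1.7 × 10⁻³ → stable
Every interval has Δρ > 0: the column is stably stratified throughout.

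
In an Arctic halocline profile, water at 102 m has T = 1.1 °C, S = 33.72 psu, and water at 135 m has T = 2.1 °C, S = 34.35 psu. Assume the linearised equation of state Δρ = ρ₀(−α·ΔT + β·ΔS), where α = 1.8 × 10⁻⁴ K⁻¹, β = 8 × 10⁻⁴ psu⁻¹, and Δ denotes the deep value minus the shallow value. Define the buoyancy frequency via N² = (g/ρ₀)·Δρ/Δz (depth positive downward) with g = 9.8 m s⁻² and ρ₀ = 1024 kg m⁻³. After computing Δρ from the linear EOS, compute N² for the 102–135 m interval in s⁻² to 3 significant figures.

9.62 × 10⁻⁵ s⁻²

ΔT = +1.0 K, ΔS = +0.63 psu (deep − shallow).
Δρ/ρ₀ = −αΔT + βΔS = -1.80 × 10⁻⁴ + 5.04 × 10⁻⁴ = 3.24 × 10⁻⁴, so Δρ ≈ 0.3318 kg m⁻³.
N² = (g/ρ₀)·Δρ/Δz = g·(Δρ/ρ₀)/Δz = 9.8 × 3.24 × 10⁻⁴ / 33 = 9.6218 × 10⁻⁵ s⁻² ≈ 9.62 × 10⁻⁵ s⁻².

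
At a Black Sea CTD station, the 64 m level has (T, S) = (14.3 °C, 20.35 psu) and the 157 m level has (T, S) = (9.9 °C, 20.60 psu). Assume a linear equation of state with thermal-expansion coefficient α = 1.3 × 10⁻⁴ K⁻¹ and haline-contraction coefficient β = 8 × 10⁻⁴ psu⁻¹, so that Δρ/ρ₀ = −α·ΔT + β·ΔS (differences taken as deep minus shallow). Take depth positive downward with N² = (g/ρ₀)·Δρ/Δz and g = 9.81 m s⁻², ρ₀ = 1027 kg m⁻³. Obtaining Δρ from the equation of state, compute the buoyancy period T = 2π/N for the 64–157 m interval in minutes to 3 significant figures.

11.6 min

ΔT = -4.4 K, ΔS = +0.25 psu (deep − shallow).
Δρ/ρ₀ = −αΔT + βΔS = 5.72 × 10⁻⁴ + 2.00 × 10⁻⁴ = 7.72 × 10⁻⁴, so Δρ ≈ 0.7928 kg m⁻³.
N² = (g/ρ₀)·Δρ/Δz = g·(Δρ/ρ₀)/Δz = 9.81 × 7.72 × 10⁻⁴ / 93 = 8.1434 × 10⁻⁵ s⁻².
N = √(8.1434 × 10⁻⁵) = 9.0241 × 10⁻³ rad s⁻¹ → T = 2π/N = 696.27 s = 11.604 min ≈ 11.6 min.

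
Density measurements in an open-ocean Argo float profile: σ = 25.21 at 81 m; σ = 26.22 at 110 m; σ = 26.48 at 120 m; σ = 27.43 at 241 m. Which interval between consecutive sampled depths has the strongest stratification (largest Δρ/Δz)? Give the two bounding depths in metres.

81–110 m

Compute the density gradient over each adjacent pair:
  81–110 m: Δρ/Δz = 1.01/29 = 0.035 kg m⁻⁴
  110–120 m: Δρ/Δz = 0.26/10 = 0.026 kg m⁻⁴
  120–241 m: Δρ/Δz = 0.95/121 = 7.9 × 10⁻³ kg m⁻⁴
The largest gradient is in the 81–110 m interval — the pycnocline.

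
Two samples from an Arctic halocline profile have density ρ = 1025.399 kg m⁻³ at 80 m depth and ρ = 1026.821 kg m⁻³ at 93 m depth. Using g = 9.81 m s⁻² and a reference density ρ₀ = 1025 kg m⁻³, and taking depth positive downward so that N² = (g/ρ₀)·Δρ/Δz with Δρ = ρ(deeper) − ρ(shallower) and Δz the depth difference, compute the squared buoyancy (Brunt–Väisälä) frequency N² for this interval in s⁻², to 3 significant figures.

Δρ = 1026.821 − 1025.399 = 1.422 kg m⁻³ over Δz = 93 − 80 = 13 m.
N² = (9.81/1025) × (1.422/13) = 1.0469 × 10⁻³ s⁻² ≈ 1.05 × 10⁻³ s⁻².

1.05 × 10⁻³ s⁻²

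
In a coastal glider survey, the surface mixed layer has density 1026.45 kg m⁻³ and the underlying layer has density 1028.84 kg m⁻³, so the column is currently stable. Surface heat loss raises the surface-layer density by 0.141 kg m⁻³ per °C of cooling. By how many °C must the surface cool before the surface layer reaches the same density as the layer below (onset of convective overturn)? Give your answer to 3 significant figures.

Density deficit of the surface layer: 1028.84 − 1026.45 = 2.39 kg m⁻³.
Required change = 2.39 / 0.141 = 17.0 °C.

17.0 °C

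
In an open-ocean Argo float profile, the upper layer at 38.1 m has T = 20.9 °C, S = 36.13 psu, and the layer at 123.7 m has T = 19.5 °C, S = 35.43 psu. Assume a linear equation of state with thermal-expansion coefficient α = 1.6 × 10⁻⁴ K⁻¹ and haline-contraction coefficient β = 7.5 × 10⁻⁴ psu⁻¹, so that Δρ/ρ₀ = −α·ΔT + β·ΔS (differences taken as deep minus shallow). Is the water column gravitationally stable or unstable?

ΔT = 19.5 − 20.9 = -1.4 K and ΔS = 35.43 − 36.13 = -0.70 psu (deep − shallow).
−αΔT = 2.24 × 10⁻⁴; βΔS = -5.25 × 10⁻⁴; sum Δρ/ρ₀ = -3.01 × 10⁻⁴.
Δρ/ρ₀ < 0, so Δρ < 0: deeper water is lighter → statically unstable; the column would overturn.

unstable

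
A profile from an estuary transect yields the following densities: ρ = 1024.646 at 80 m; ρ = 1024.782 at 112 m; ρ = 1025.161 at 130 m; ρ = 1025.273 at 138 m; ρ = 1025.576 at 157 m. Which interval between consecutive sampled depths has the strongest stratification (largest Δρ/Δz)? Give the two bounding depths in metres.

112–130 m

Compute the density gradient over each adjacent pair:
  80–112 m: Δρ/Δz = 0.136/32 = 4.3 × 10⁻³ kg m⁻⁴
  112–130 m: Δρ/Δz = 0.379/18 = 0.021 kg m⁻⁴
  130–138 m: Δρ/Δz = 0.112/8 = 0.014 kg m⁻⁴
  138–157 m: Δρ/Δz = 0.303/19 = 0.016 kg m⁻⁴
The largest gradient is in the 112–130 m interval — the pycnocline.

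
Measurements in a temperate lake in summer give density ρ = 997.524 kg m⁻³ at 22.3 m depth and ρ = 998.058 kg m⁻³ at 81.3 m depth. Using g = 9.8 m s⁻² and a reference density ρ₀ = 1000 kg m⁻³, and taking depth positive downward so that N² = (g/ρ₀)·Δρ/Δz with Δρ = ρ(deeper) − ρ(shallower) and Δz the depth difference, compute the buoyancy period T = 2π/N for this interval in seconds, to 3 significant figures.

Δρ = 998.058 − 997.524 = 0.534 kg m⁻³ over Δz = 81.3 − 22.3 = 59 m.
N² = (9.8/1000) × (0.534/59) = 8.8698 × 10⁻⁵ s⁻².
N = √(8.8698 × 10⁻⁵) = 9.4180 × 10⁻³ rad s⁻¹, so T = 2π/N = 667.15 s ≈ 667 s.

667 s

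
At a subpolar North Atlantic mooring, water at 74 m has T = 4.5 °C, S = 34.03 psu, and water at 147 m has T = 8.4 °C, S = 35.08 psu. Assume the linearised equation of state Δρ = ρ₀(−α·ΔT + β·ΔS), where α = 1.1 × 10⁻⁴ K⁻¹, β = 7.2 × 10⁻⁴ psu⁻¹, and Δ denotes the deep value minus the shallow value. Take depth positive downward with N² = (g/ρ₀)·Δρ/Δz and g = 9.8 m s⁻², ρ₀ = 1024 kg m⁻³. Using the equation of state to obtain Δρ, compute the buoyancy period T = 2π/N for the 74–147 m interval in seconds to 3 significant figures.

ΔT = +3.9 K, ΔS = +1.05 psu (deep − shallow).
Δρ/ρ₀ = −αΔT + βΔS = -4.29 × 10⁻⁴ + 7.56 × 10⁻⁴ = 3.27 × 10⁻⁴, so Δρ ≈ 0.3348 kg m⁻³.
N² = (g/ρ₀)·Δρ/Δz = g·(Δρ/ρ₀)/Δz = 9.8 × 3.27 × 10⁻⁴ / 73 = 4.3899 × 10⁻⁵ s⁻².
N = √(4.3899 × 10⁻⁵) = 6.6256 × 10⁻³ rad s⁻¹ → T = 2π/N = 948.32 s ≈ 948 s.

948 s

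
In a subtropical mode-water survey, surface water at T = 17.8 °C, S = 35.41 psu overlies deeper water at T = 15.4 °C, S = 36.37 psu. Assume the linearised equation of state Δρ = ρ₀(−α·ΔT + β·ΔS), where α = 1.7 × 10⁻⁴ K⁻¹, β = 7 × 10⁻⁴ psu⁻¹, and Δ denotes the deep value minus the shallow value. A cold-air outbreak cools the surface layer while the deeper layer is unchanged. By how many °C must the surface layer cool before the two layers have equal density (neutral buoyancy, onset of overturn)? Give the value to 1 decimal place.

Neutral buoyancy requires Δρ = 0, i.e. −α(T_deep − T_surf′) + β(S_deep − S_surf) = 0.
T_surf′ = T_deep − (β/α)·ΔS = 15.4 − (7 × 10⁻⁴/1.7 × 10⁻⁴)·(+0.96) = 11.447 °C.
Cooling required: 17.8 − (11.447) = 6.353 °C.

6.4 °C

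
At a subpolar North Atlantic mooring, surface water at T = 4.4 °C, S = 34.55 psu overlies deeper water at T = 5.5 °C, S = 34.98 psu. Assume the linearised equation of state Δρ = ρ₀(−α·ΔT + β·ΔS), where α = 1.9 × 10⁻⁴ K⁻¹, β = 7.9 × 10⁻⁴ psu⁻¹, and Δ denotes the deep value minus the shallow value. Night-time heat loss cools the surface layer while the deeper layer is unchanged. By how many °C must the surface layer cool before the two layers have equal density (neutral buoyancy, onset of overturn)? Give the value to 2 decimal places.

Neutral buoyancy requires Δρ = 0, i.e. −α(T_deep − T_surf′) + β(S_deep − S_surf) = 0.
T_surf′ = T_deep − (β/α)·ΔS = 5.5 − (7.9 × 10⁻⁴/1.9 × 10⁻⁴)·(+0.43) = 3.7121 °C.
Cooling required: 4.4 − (3.7121) = 0.6879 °C.

0.69 °C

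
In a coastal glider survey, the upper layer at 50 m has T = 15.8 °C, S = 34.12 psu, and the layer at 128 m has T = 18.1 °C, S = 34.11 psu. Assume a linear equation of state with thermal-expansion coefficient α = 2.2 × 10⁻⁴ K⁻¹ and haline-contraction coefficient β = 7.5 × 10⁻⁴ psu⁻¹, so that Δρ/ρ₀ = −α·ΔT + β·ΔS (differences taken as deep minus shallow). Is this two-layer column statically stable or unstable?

ΔT = 18.1 − 15.8 = +2.3 K and ΔS = 34.11 − 34.12 = -0.01 psu (deep − shallow).
−αΔT = -5.06 × 10⁻⁴; βΔS = -7.50 × 10⁻⁶; sum Δρ/ρ₀ = -5.135 × 10⁻⁴.
Δρ/ρ₀ < 0, so Δρ < 0: deeper water is lighter → statically unstable; the column would overturn.

unstable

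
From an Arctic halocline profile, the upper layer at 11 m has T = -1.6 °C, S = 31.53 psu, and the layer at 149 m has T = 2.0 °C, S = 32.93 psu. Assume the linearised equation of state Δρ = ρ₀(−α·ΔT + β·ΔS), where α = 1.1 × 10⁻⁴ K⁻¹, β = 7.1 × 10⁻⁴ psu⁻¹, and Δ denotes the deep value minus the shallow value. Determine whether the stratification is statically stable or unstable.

stable

ΔT = 2.0 − -1.6 = +3.6 K and ΔS = 32.93 − 31.53 = +1.40 psu (deep − shallow).
−αΔT = -3.96 × 10⁻⁴; βΔS = 9.94 × 10⁻⁴; sum Δρ/ρ₀ = 5.98 × 10⁻⁴.
Δρ/ρ₀ > 0, so Δρ > 0: deeper water is denser → statically stable.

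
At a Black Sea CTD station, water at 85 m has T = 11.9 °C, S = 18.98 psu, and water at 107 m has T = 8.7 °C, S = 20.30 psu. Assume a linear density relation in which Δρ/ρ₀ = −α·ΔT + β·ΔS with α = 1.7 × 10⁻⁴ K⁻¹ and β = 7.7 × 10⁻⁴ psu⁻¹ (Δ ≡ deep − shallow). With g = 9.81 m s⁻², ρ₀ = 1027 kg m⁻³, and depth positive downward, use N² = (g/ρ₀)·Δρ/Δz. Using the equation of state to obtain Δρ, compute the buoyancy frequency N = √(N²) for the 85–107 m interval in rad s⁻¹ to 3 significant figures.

ΔT = -3.2 K, ΔS = +1.32 psu (deep − shallow).
Δρ/ρ₀ = −αΔT + βΔS = 5.44 × 10⁻⁴ + 1.0164 × 10⁻³ = 1.5604 × 10⁻³, so Δρ ≈ 1.603 kg m⁻³.
N² = (g/ρ₀)·Δρ/Δz = g·(Δρ/ρ₀)/Δz = 9.81 × 1.5604 × 10⁻³ / 22 = 6.9580 × 10⁻⁴ s⁻².
N = √(6.9580 × 10⁻⁴) = 0.026378 rad s⁻¹ ≈ 0.0264 rad s⁻¹.

0.0264 rad s⁻¹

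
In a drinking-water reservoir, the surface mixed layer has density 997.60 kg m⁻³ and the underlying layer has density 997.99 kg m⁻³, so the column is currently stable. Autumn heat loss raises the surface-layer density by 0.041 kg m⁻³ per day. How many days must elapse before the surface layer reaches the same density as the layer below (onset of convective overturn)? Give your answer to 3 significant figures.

Density deficit of the surface layer: 997.99 − 997.60 = 0.39 kg m⁻³.
Required change = 0.39 / 0.041 = 9.51 days.

9.51 days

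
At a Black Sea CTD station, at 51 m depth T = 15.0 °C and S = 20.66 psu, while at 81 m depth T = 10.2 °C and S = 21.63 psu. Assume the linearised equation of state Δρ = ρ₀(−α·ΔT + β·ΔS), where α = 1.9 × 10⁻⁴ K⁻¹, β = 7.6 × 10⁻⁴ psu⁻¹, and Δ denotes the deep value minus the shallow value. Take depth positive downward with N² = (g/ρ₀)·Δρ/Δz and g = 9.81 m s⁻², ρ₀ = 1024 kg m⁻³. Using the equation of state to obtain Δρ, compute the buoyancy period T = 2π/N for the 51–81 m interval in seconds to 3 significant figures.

271 s

ΔT = -4.8 K, ΔS = +0.97 psu (deep − shallow).
Δρ/ρ₀ = −αΔT + βΔS = 9.12 × 10⁻⁴ + 7.372 × 10⁻⁴ = 1.6492 × 10⁻³, so Δρ ≈ 1.689 kg m⁻³.
N² = (g/ρ₀)·Δρ/Δz = g·(Δρ/ρ₀)/Δz = 9.81 × 1.6492 × 10⁻³ / 30 = 5.3929 × 10⁻⁴ s⁻².
N = √(5.3929 × 10⁻⁴) = 0.023223 rad s⁻¹ → T = 2π/N = 270.56 s ≈ 271 s.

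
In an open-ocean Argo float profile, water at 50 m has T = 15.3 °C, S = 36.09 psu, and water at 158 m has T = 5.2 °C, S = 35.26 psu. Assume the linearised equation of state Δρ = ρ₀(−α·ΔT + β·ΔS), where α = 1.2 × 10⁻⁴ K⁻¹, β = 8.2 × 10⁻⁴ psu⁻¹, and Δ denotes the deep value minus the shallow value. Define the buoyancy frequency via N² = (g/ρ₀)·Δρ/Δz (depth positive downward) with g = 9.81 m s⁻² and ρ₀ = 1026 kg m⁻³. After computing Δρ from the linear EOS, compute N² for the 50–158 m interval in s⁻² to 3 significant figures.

ΔT = -10.1 K, ΔS = -0.83 psu (deep − shallow).
Δρ/ρ₀ = −αΔT + βΔS = 1.212 × 10⁻³ − 6.806 × 10⁻⁴ = 5.314 × 10⁻⁴, so Δρ ≈ 0.5452 kg m⁻³.
N² = (g/ρ₀)·Δρ/Δz = g·(Δρ/ρ₀)/Δz = 9.81 × 5.314 × 10⁻⁴ / 108 = 4.8269 × 10⁻⁵ s⁻² ≈ 4.83 × 10⁻⁵ s⁻².

4.83 × 10⁻⁵ s⁻²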